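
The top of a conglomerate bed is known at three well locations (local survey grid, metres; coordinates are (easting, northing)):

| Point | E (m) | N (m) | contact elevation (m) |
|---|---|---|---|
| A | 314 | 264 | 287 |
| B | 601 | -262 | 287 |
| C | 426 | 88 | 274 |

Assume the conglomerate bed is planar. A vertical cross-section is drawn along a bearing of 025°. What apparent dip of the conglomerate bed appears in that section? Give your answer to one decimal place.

36.7°

Two edge vectors: A→B = (287, -526, 0), A→C = (112, -176, -13).
Normal n = (A→B) × (A→C) = (6838, 3731, 8400).
So ∂z/∂E = −n_x/n_z = −0.81405 and ∂z/∂N = −n_y/n_z = −0.44417.
Unit vector along 025° is (sin 25°, cos 25°) = (0.4226, 0.9063).
Slope in that direction = a·(0.4226) + b·(0.9063) = −0.74658.
Apparent dip = arctan|0.74658| = 36.7° (true dip is 42.8°, so apparent ≤ true as expected).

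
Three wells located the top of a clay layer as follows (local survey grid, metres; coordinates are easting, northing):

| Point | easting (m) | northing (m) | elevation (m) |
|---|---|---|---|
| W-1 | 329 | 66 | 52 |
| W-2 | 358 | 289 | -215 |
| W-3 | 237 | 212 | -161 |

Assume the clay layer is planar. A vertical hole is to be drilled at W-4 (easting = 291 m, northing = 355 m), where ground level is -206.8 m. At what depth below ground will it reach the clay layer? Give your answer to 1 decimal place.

Let the plane be z = a·easting + b·northing + c.
W-2−W-1: 29a + 223b = −267;  W-3−W-1: −92a + 146b = −213.
Solving gives a = 0.34412, b = −1.24206.
Then c = 52 − a·329 − b·66 = 20.76.
At (291, 355): z_contact = 100.14 − 440.93 + 20.76 = -320.03 m.
Depth below ground = -206.8 − (-320.03) = 113.2 m.

113.2 m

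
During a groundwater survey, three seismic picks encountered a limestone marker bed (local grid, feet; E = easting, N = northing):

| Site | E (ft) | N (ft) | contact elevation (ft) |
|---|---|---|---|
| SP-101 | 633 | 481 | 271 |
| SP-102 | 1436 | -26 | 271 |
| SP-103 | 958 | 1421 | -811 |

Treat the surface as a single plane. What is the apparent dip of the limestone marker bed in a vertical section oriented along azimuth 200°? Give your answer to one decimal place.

47.5°

Let the plane be z = a·E + b·N + c.
SP-102−SP-101: 803a − 507b = 0;  SP-103−SP-101: 325a + 940b = −1082.
Solving gives a = −0.59654, b = −0.94481.
Unit vector along 200° is (sin 200°, cos 200°) = (-0.3420, -0.9397).
Slope in that direction = a·(-0.3420) + b·(-0.9397) = 1.09186.
Apparent dip = arctan|1.09186| = 47.5° (true dip is 48.2°, so apparent ≤ true as expected).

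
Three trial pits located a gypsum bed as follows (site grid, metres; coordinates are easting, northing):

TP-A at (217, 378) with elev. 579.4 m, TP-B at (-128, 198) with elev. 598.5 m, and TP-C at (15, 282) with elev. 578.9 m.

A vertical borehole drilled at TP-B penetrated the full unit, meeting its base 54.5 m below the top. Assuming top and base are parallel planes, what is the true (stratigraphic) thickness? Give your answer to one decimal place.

Let the plane be z = a·easting + b·northing + c.
TP-B−TP-A: −345a − 180b = 19.1;  TP-C−TP-A: −202a − 96b = −0.5.
Solving gives a = 0.59370, b = −1.24404.
|∇z| = √(a²+b²) = 1.37845, so dip δ = arctan(1.37845) = 54.04°.
True thickness = vertical thickness × cos δ = 54.5 × cos 54.04° = 32.0 m.

32.0 m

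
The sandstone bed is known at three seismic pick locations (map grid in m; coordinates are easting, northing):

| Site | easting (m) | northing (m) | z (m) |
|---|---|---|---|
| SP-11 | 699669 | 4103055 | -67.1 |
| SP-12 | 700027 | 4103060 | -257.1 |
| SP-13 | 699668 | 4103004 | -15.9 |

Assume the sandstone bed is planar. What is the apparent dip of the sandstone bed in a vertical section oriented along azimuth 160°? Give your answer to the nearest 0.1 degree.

Two edge vectors: SP-11→SP-12 = (358, 5, -190), SP-11→SP-13 = (-1, -51, 51.2).
Normal n = (SP-11→SP-12) × (SP-11→SP-13) = (-9434, -18139.6, -18253).
So ∂z/∂easting = −n_x/n_z = −0.51685 and ∂z/∂northing = −n_y/n_z = −0.99379.
Unit vector along 160° is (sin 160°, cos 160°) = (0.3420, -0.9397).
Slope in that direction = a·(0.3420) + b·(-0.9397) = 0.75708.
Apparent dip = arctan|0.75708| = 37.1° (true dip is 48.2°, so apparent ≤ true as expected).

37.1°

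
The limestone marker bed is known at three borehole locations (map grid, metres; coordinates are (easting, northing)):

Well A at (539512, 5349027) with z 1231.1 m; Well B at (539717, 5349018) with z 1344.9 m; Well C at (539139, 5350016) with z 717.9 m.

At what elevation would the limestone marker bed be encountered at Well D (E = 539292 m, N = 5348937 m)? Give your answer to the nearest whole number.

Let the plane be z = a·E + b·N + c.
Well B−Well A: 205a − 9b = 113.8;  Well C−Well A: −373a + 989b = −513.2.
Solving gives a = 0.54130339, b = −0.31475615.
Then c = 1231.1 − a·539512 − b·5349027 = 1392830.59.
At (539292, 5348937): z = 291920.6 − 1683610.8 + 1392830.59 = 1140.3 m.

1140 m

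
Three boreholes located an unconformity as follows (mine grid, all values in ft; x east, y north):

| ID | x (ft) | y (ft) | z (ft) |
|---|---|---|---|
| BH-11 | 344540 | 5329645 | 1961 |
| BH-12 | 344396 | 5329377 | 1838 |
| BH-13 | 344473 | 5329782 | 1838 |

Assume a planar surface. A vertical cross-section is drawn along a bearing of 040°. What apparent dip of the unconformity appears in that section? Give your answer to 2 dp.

33.31°

Two edge vectors: BH-11→BH-12 = (-144, -268, -123), BH-11→BH-13 = (-67, 137, -123).
Normal n = (BH-11→BH-12) × (BH-11→BH-13) = (49815, -9471, -37684).
So ∂z/∂x = −n_x/n_z = 1.32191 and ∂z/∂y = −n_y/n_z = −0.25133.
Unit vector along 040° is (sin 40°, cos 40°) = (0.6428, 0.7660).
Slope in that direction = a·(0.6428) + b·(0.7660) = 0.65718.
Apparent dip = arctan|0.65718| = 33.31° (true dip is 53.4°, so apparent ≤ true as expected).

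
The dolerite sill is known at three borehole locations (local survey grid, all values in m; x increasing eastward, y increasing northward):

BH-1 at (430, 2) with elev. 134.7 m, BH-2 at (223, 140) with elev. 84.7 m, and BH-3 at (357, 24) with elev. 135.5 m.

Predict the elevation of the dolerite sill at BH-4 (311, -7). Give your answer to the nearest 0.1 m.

167.0 m

Let the plane be z = a·x + b·y + c.
BH-2−BH-1: −207a + 138b = −50;  BH-3−BH-1: −73a + 22b = 0.8.
Solving gives a = −0.21928, b = −0.69123.
Then c = 134.7 − a·430 − b·2 = 230.37.
At (311, -7): z = −68.2 + 4.8 + 230.37 = 167.0 m.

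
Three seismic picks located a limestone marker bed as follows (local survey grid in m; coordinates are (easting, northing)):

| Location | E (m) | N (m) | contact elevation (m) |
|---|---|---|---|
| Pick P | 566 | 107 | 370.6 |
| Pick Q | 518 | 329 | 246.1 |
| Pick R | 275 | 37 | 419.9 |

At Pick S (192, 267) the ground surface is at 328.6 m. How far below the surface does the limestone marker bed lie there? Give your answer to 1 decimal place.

Let the plane be z = a·E + b·N + c.
Pick Q−Pick P: −48a + 222b = −124.5;  Pick R−Pick P: −291a − 70b = 49.3.
Solving gives a = −0.03281, b = −0.56790.
Then c = 370.6 − a·566 − b·107 = 449.93.
At (192, 267): z_contact = −6.30 − 151.63 + 449.93 = 292.00 m.
Depth below ground = 328.6 − 292.00 = 36.6 m.

36.6 m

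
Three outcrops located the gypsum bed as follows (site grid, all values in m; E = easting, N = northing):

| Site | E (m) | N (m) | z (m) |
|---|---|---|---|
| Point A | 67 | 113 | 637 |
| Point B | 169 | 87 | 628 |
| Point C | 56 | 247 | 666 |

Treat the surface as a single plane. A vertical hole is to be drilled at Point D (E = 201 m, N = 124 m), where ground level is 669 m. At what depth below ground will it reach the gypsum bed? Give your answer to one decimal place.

Two edge vectors: Point A→Point B = (102, -26, -9), Point A→Point C = (-11, 134, 29).
Normal n = (Point A→Point B) × (Point A→Point C) = (452, -2859, 13382).
So ∂z/∂E = −n_x/n_z = −0.03378 and ∂z/∂N = −n_y/n_z = 0.21365.
Intercept c from Point A: 637 + 2.26 − 24.14 = 615.12.
At (201, 124): z_contact = −6.79 + 26.49 + 615.12 = 634.82 m.
Depth below ground = 669 − 634.82 = 34.2 m.

34.2 m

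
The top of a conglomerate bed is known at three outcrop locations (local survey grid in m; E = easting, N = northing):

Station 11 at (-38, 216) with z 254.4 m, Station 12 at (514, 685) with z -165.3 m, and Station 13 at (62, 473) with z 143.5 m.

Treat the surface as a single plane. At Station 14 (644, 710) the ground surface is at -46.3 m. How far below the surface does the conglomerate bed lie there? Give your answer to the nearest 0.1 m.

Two edge vectors: Station 11→Station 12 = (552, 469, -419.7), Station 11→Station 13 = (100, 257, -110.9).
Normal n = (Station 11→Station 12) × (Station 11→Station 13) = (55850.8, 19246.8, 94964).
So ∂z/∂E = −n_x/n_z = −0.58813 and ∂z/∂N = −n_y/n_z = −0.20267.
Intercept c from Station 11: 254.4 − 22.35 + 43.78 = 275.83.
At (644, 710): z_contact = −378.75 − 143.90 + 275.83 = -246.82 m.
Depth below ground = -46.3 − (-246.82) = 200.5 m.

200.5 m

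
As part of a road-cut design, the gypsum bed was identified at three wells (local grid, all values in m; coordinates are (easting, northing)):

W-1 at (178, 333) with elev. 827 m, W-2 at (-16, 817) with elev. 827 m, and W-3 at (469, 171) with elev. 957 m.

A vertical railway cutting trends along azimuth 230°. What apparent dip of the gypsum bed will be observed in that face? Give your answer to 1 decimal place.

Let the plane be z = a·E + b·N + c.
W-2−W-1: −194a + 484b = 0;  W-3−W-1: 291a − 162b = 130.
Solving gives a = 0.57505, b = 0.23050.
Unit vector along 230° is (sin 230°, cos 230°) = (-0.7660, -0.6428).
Slope in that direction = a·(-0.7660) + b·(-0.6428) = −0.58868.
Apparent dip = arctan|0.58868| = 30.5° (true dip is 31.8°, so apparent ≤ true as expected).

30.5°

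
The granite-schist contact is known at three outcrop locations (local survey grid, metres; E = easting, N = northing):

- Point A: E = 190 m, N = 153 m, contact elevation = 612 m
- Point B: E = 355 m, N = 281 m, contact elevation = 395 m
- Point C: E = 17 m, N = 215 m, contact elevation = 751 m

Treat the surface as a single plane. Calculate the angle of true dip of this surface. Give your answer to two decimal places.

46.81°

Let the plane be z = a·E + b·N + c.
Point B−Point A: 165a + 128b = −217;  Point C−Point A: −173a + 62b = 139.
Solving gives a = −0.96516, b = −0.45116.
Gradient magnitude |∇z| = √(a² + b²) = √(0.93153 + 0.20355) = 1.06540.
True dip = arctan(1.06540) = 46.81°, dipping toward ENE (azimuth ≈ 065°).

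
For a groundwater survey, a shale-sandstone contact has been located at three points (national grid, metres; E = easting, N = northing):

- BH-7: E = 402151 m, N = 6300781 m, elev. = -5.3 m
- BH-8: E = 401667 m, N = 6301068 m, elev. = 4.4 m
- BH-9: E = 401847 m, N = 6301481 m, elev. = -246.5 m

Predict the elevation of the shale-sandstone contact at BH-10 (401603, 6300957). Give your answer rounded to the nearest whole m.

Let the plane be z = a·E + b·N + c.
BH-8−BH-7: −484a + 287b = 9.7;  BH-9−BH-7: −304a + 700b = −241.2.
Solving gives a = −0.30218166, b = −0.47580461.
Then c = -5.3 − a·402151 − b·6300781 = 3119457.97.
At (401603, 6300957): z = −121357.1 − 2998024.4 + 3119457.97 = 76.6 m.

77 m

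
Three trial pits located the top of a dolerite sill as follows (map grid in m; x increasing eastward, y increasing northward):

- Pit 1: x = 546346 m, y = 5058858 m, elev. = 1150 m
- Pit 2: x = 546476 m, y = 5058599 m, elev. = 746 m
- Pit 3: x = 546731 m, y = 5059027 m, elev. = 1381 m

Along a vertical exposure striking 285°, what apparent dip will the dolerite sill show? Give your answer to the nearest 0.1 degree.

24.8°

Two edge vectors: Pit 1→Pit 2 = (130, -259, -404), Pit 1→Pit 3 = (385, 169, 231).
Normal n = (Pit 1→Pit 2) × (Pit 1→Pit 3) = (8447, -185570, 121685).
So ∂z/∂x = −n_x/n_z = −0.06942 and ∂z/∂y = −n_y/n_z = 1.52500.
Unit vector along 285° is (sin 285°, cos 285°) = (-0.9659, 0.2588).
Slope in that direction = a·(-0.9659) + b·(0.2588) = 0.46175.
Apparent dip = arctan|0.46175| = 24.8° (true dip is 56.8°, so apparent ≤ true as expected).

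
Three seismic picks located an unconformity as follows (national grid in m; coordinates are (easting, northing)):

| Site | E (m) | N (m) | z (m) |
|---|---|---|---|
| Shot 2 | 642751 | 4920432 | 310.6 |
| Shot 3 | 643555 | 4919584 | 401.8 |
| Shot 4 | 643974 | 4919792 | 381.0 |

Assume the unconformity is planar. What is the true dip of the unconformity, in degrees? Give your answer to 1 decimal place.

Let the plane be z = a·E + b·N + c.
Shot 3−Shot 2: 804a − 848b = 91.2;  Shot 4−Shot 2: 1223a − 640b = 70.4.
Solving gives a = 0.00255, b = −0.10513.
Gradient magnitude |∇z| = √(a² + b²) = √(0.00001 + 0.01105) = 0.10516.
True dip = arctan(0.10516) = 6.0°, dipping toward N (azimuth ≈ 359°).

6.0°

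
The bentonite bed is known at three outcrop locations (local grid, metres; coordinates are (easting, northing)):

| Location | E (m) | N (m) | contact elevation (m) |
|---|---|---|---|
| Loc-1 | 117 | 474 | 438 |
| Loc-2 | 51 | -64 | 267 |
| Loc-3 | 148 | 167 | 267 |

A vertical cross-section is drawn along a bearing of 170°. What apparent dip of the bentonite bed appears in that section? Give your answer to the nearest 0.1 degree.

Let the plane be z = a·E + b·N + c.
Loc-2−Loc-1: −66a − 538b = −171;  Loc-3−Loc-1: 31a − 307b = −171.
Solving gives a = −1.06933, b = 0.44903.
Unit vector along 170° is (sin 170°, cos 170°) = (0.1736, -0.9848).
Slope in that direction = a·(0.1736) + b·(-0.9848) = −0.62789.
Apparent dip = arctan|0.62789| = 32.1° (true dip is 49.2°, so apparent ≤ true as expected).

32.1°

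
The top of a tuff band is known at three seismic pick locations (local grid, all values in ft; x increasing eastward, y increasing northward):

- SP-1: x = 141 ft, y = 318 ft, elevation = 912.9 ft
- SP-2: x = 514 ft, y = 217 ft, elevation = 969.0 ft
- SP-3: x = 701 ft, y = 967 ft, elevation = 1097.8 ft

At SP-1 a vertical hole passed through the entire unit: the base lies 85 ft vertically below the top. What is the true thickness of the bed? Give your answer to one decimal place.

83.0 ft

Two edge vectors: SP-1→SP-2 = (373, -101, 56.1), SP-1→SP-3 = (560, 649, 184.9).
Normal n = (SP-1→SP-2) × (SP-1→SP-3) = (-55083.8, -37551.7, 298637).
So ∂z/∂x = −n_x/n_z = 0.18445 and ∂z/∂y = −n_y/n_z = 0.12574.
|∇z| = √(a²+b²) = 0.22323, so dip δ = arctan(0.22323) = 12.58°.
True thickness = vertical thickness × cos δ = 85 × cos 12.58° = 83.0 ft.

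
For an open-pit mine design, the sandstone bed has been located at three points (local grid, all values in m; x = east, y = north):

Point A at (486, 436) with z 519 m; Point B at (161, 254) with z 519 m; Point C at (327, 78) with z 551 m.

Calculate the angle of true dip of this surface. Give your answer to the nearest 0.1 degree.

Two edge vectors: Point A→Point B = (-325, -182, 0), Point A→Point C = (-159, -358, 32).
Normal n = (Point A→Point B) × (Point A→Point C) = (-5824, 10400, 87412).
So ∂z/∂x = −n_x/n_z = 0.06663 and ∂z/∂y = −n_y/n_z = −0.11898.
Gradient magnitude |∇z| = √(a² + b²) = √(0.00444 + 0.01416) = 0.13636.
True dip = arctan(0.13636) = 7.8°, dipping toward NNW (azimuth ≈ 331°).

7.8°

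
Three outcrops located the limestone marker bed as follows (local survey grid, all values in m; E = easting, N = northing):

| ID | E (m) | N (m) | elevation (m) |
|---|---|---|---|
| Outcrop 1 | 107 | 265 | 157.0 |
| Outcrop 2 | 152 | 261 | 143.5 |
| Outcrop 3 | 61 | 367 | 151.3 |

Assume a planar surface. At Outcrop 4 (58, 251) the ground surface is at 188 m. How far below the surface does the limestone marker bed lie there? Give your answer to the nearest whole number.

Two edge vectors: Outcrop 1→Outcrop 2 = (45, -4, -13.5), Outcrop 1→Outcrop 3 = (-46, 102, -5.7).
Normal n = (Outcrop 1→Outcrop 2) × (Outcrop 1→Outcrop 3) = (1399.8, 877.5, 4406).
So ∂z/∂E = −n_x/n_z = −0.31770 and ∂z/∂N = −n_y/n_z = −0.19916.
Intercept c from Outcrop 1: 157 + 33.99 + 52.78 = 243.77.
At (58, 251): z_contact = −18.4 − 50.0 + 243.77 = 175.4 m.
Depth below ground = 188 − 175.4 = 13 m.

13 m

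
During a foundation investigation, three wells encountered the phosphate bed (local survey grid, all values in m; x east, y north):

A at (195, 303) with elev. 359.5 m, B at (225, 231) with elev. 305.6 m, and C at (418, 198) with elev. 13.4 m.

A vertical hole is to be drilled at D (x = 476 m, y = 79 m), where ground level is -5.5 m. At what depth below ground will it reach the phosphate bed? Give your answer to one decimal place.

82.7 m

Two edge vectors: A→B = (30, -72, -53.9), A→C = (223, -105, -346.1).
Normal n = (A→B) × (A→C) = (19259.7, -1636.7, 12906).
So ∂z/∂x = −n_x/n_z = −1.49231 and ∂z/∂y = −n_y/n_z = 0.12682.
Intercept c from A: 359.5 + 291.00 − 38.43 = 612.07.
At (476, 79): z_contact = −710.34 + 10.02 + 612.07 = -88.24 m.
Depth below ground = -5.5 − (-88.24) = 82.7 m.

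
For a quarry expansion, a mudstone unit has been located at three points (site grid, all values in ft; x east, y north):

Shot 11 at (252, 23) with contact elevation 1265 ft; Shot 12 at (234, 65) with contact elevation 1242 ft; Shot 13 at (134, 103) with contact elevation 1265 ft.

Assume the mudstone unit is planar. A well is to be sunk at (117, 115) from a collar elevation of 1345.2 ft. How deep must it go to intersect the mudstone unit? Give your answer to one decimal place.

80.6 ft

Let the plane be z = a·x + b·y + c.
Shot 12−Shot 11: −18a + 42b = −23;  Shot 13−Shot 11: −118a + 80b = 0.
Solving gives a = −0.52332, b = −0.77190.
Then c = 1265 − a·252 − b·23 = 1414.63.
At (117, 115): z_contact = −61.23 − 88.77 + 1414.63 = 1264.63 ft.
Depth below ground = 1345.2 − 1264.63 = 80.6 ft.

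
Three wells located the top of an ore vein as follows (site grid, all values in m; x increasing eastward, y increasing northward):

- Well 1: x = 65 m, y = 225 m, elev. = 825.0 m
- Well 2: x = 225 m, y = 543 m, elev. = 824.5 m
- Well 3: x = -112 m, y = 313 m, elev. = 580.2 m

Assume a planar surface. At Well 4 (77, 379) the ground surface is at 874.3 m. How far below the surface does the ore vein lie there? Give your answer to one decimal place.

Two edge vectors: Well 1→Well 2 = (160, 318, -0.5), Well 1→Well 3 = (-177, 88, -244.8).
Normal n = (Well 1→Well 2) × (Well 1→Well 3) = (-77802.4, 39256.5, 70366).
So ∂z/∂x = −n_x/n_z = 1.10568 and ∂z/∂y = −n_y/n_z = −0.55789.
Intercept c from Well 1: 825 − 71.87 + 125.53 = 878.66.
At (77, 379): z_contact = 85.14 − 211.44 + 878.66 = 752.35 m.
Depth below ground = 874.3 − 752.35 = 121.9 m.

121.9 m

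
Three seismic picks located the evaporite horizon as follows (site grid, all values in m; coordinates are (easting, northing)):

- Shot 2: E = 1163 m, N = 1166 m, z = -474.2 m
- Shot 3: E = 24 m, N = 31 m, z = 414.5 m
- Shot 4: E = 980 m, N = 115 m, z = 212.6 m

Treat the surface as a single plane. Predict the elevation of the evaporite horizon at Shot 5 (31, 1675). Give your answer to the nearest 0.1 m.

Let the plane be z = a·E + b·N + c.
Shot 3−Shot 2: −1139a − 1135b = 888.7;  Shot 4−Shot 2: −183a − 1051b = 686.8.
Solving gives a = −0.156164, b = −0.626282.
Then c = -474.2 − a·1163 − b·1166 = 437.66.
At (31, 1675): z = −4.8 − 1049.0 + 437.66 = -616.2 m.

-616.2 m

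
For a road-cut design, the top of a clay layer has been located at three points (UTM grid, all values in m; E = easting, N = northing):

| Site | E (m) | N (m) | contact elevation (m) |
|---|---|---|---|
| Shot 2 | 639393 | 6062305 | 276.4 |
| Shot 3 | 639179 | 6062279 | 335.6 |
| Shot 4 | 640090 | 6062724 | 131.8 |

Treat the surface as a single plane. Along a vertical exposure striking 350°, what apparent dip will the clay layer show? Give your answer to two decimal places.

Let the plane be z = a·E + b·N + c.
Shot 3−Shot 2: −214a − 26b = 59.2;  Shot 4−Shot 2: 697a + 419b = −144.6.
Solving gives a = −0.29416, b = 0.14422.
Unit vector along 350° is (sin 350°, cos 350°) = (-0.1736, 0.9848).
Slope in that direction = a·(-0.1736) + b·(0.9848) = 0.19311.
Apparent dip = arctan|0.19311| = 10.93° (true dip is 18.1°, so apparent ≤ true as expected).

10.93°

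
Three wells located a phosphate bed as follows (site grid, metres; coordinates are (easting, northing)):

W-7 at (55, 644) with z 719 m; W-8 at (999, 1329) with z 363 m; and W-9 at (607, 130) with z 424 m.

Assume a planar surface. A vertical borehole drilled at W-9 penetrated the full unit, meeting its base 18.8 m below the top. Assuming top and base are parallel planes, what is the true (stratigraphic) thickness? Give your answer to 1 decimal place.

Let the plane be z = a·E + b·N + c.
W-8−W-7: 944a + 685b = −356;  W-9−W-7: 552a − 514b = −295.
Solving gives a = −0.44601, b = 0.09494.
|∇z| = √(a²+b²) = 0.45601, so dip δ = arctan(0.45601) = 24.51°.
True thickness = vertical thickness × cos δ = 18.8 × cos 24.51° = 17.1 m.

17.1 m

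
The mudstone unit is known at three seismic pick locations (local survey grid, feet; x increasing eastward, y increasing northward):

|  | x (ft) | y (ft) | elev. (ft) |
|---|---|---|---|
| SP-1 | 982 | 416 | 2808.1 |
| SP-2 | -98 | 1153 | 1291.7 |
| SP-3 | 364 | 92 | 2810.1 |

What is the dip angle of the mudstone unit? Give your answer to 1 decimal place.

Let the plane be z = a·x + b·y + c.
SP-2−SP-1: −1080a + 737b = −1516.4;  SP-3−SP-1: −618a − 324b = 2.
Solving gives a = 0.60820, b = −1.16627.
Gradient magnitude |∇z| = √(a² + b²) = √(0.36991 + 1.36018) = 1.31533.
True dip = arctan(1.31533) = 52.8°, dipping toward NNW (azimuth ≈ 332°).

52.8°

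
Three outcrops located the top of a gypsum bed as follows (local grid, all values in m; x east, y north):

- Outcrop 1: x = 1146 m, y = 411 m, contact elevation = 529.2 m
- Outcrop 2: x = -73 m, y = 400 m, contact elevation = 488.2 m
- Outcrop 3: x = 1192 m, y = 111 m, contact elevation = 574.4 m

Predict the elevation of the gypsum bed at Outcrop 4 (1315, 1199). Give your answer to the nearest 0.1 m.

Let the plane be z = a·x + b·y + c.
Outcrop 2−Outcrop 1: −1219a − 11b = −41;  Outcrop 3−Outcrop 1: 46a − 300b = 45.2.
Solving gives a = 0.034945, b = −0.145308.
Then c = 529.2 − a·1146 − b·411 = 548.87.
At (1315, 1199): z = 46.0 − 174.2 + 548.87 = 420.6 m.

420.6 m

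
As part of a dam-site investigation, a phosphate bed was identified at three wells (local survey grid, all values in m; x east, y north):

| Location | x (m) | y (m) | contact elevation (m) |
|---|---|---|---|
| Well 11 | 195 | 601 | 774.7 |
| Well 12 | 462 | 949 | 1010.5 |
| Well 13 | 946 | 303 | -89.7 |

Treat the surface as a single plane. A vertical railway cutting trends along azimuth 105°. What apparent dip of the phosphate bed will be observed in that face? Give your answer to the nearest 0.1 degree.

43.9°

Let the plane be z = a·x + b·y + c.
Well 12−Well 11: 267a + 348b = 235.8;  Well 13−Well 11: 751a − 298b = −864.4.
Solving gives a = −0.67625, b = 1.19643.
Unit vector along 105° is (sin 105°, cos 105°) = (0.9659, -0.2588).
Slope in that direction = a·(0.9659) + b·(-0.2588) = −0.96287.
Apparent dip = arctan|0.96287| = 43.9° (true dip is 54.0°, so apparent ≤ true as expected).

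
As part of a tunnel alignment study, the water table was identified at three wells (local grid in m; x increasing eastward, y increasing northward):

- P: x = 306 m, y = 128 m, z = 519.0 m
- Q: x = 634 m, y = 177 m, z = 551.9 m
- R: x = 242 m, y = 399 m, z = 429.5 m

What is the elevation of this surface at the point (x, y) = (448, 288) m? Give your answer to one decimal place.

Let the plane be z = a·x + b·y + c.
Q−P: 328a + 49b = 32.9;  R−P: −64a + 271b = −89.5.
Solving gives a = 0.14454, b = −0.29612.
Then c = 519 − a·306 − b·128 = 512.67.
At (448, 288): z = 64.8 − 85.3 + 512.67 = 492.1 m.

492.1 m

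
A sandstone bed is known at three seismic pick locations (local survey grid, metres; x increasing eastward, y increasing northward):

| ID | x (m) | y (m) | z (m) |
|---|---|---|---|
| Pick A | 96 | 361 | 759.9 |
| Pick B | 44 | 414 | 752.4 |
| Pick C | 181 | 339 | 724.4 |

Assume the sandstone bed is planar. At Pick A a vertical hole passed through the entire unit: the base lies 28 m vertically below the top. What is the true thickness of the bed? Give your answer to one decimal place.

20.2 m

Let the plane be z = a·x + b·y + c.
Pick B−Pick A: −52a + 53b = −7.5;  Pick C−Pick A: 85a − 22b = −35.5.
Solving gives a = −0.60890, b = −0.73892.
|∇z| = √(a²+b²) = 0.95747, so dip δ = arctan(0.95747) = 43.76°.
True thickness = vertical thickness × cos δ = 28 × cos 43.76° = 20.2 m.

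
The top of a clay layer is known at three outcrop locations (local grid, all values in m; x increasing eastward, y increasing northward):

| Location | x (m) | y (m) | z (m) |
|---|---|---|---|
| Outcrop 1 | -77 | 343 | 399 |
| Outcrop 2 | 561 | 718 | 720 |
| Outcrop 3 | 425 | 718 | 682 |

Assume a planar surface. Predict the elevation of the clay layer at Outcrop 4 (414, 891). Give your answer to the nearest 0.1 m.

744.8 m

Let the plane be z = a·x + b·y + c.
Outcrop 2−Outcrop 1: 638a + 375b = 321;  Outcrop 3−Outcrop 1: 502a + 375b = 283.
Solving gives a = 0.27941, b = 0.38063.
Then c = 399 − a·-77 − b·343 = 289.96.
At (414, 891): z = 115.7 + 339.1 + 289.96 = 744.8 m.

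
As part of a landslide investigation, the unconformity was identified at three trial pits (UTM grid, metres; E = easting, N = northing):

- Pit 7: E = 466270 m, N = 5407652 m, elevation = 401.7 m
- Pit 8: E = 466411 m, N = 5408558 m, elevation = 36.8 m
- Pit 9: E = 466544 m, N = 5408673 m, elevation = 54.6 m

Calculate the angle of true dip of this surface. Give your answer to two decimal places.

Let the plane be z = a·E + b·N + c.
Pit 8−Pit 7: 141a + 906b = −364.9;  Pit 9−Pit 7: 274a + 1021b = −347.1.
Solving gives a = 0.55704, b = −0.48945.
Gradient magnitude |∇z| = √(a² + b²) = √(0.31030 + 0.23956) = 0.74153.
True dip = arctan(0.74153) = 36.56°, dipping toward NW (azimuth ≈ 311°).

36.56°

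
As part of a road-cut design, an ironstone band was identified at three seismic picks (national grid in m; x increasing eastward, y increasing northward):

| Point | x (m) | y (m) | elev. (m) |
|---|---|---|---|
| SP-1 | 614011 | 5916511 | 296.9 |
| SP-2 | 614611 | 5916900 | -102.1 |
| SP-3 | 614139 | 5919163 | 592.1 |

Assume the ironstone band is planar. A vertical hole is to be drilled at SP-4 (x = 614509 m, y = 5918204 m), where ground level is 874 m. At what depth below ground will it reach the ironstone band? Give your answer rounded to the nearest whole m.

705 m

Two edge vectors: SP-1→SP-2 = (600, 389, -399), SP-1→SP-3 = (128, 2652, 295.2).
Normal n = (SP-1→SP-2) × (SP-1→SP-3) = (1172980.8, -228192, 1541408).
So ∂z/∂x = −n_x/n_z = −0.76098009 and ∂z/∂y = −n_y/n_z = 0.14804127.
Intercept c from SP-1: 296.9 + 467250.15 − 875887.81 = −408340.76.
At (614509, 5918204): z_contact = −467629.1 + 876138.4 − 408340.76 = 168.6 m.
Depth below ground = 874 − 168.6 = 705 m.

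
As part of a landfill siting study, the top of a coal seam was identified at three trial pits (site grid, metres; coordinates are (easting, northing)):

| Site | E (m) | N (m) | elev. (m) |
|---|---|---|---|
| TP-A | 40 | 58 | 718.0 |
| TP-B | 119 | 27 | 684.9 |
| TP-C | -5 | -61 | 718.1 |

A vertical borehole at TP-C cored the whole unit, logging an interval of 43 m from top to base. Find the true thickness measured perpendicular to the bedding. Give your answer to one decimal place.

40.1 m

Let the plane be z = a·E + b·N + c.
TP-B−TP-A: 79a − 31b = −33.1;  TP-C−TP-A: −45a − 119b = 0.1.
Solving gives a = −0.36514, b = 0.13724.
|∇z| = √(a²+b²) = 0.39007, so dip δ = arctan(0.39007) = 21.31°.
True thickness = vertical thickness × cos δ = 43 × cos 21.31° = 40.1 m.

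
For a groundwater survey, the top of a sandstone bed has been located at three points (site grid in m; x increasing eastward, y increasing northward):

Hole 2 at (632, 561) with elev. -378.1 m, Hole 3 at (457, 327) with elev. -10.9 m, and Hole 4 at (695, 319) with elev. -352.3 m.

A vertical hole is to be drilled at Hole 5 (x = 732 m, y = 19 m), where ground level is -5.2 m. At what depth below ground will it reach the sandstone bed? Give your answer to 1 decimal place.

Two edge vectors: Hole 2→Hole 3 = (-175, -234, 367.2), Hole 2→Hole 4 = (63, -242, 25.8).
Normal n = (Hole 2→Hole 3) × (Hole 2→Hole 4) = (82825.2, 27648.6, 57092).
So ∂z/∂x = −n_x/n_z = −1.45073 and ∂z/∂y = −n_y/n_z = −0.48428.
Intercept c from Hole 2: -378.1 + 916.86 + 271.68 = 810.44.
At (732, 19): z_contact = −1061.94 − 9.20 + 810.44 = -260.69 m.
Depth below ground = -5.2 − (-260.69) = 255.5 m.

255.5 m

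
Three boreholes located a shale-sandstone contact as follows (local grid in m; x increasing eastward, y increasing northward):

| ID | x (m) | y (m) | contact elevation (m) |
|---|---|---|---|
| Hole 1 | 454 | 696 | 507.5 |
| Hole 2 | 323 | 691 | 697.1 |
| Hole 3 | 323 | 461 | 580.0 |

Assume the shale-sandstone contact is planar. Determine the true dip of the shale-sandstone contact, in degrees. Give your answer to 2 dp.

Two edge vectors: Hole 1→Hole 2 = (-131, -5, 189.6), Hole 1→Hole 3 = (-131, -235, 72.5).
Normal n = (Hole 1→Hole 2) × (Hole 1→Hole 3) = (44193.5, -15340.1, 30130).
So ∂z/∂x = −n_x/n_z = −1.46676 and ∂z/∂y = −n_y/n_z = 0.50913.
Gradient magnitude |∇z| = √(a² + b²) = √(2.15139 + 0.25921) = 1.55261.
True dip = arctan(1.55261) = 57.22°, dipping toward ESE (azimuth ≈ 109°).

57.22°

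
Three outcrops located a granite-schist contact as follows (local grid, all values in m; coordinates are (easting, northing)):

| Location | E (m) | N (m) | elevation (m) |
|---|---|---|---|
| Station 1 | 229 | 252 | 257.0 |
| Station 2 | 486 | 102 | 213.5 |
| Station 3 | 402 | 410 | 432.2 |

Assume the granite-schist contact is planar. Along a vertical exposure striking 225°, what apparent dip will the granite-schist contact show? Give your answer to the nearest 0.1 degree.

Two edge vectors: Station 1→Station 2 = (257, -150, -43.5), Station 1→Station 3 = (173, 158, 175.2).
Normal n = (Station 1→Station 2) × (Station 1→Station 3) = (-19407, -52551.9, 66556).
So ∂z/∂E = −n_x/n_z = 0.29159 and ∂z/∂N = −n_y/n_z = 0.78959.
Unit vector along 225° is (sin 225°, cos 225°) = (-0.7071, -0.7071).
Slope in that direction = a·(-0.7071) + b·(-0.7071) = −0.76451.
Apparent dip = arctan|0.76451| = 37.4° (true dip is 40.1°, so apparent ≤ true as expected).

37.4°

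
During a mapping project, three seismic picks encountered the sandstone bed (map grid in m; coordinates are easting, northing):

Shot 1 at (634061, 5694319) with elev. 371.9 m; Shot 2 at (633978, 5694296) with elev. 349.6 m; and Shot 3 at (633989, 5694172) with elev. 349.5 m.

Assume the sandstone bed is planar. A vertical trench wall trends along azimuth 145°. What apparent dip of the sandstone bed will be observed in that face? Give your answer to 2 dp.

Let the plane be z = a·easting + b·northing + c.
Shot 2−Shot 1: −83a − 23b = −22.3;  Shot 3−Shot 1: −72a − 147b = −22.4.
Solving gives a = 0.26201, b = 0.02405.
Unit vector along 145° is (sin 145°, cos 145°) = (0.5736, -0.8192).
Slope in that direction = a·(0.5736) + b·(-0.8192) = 0.13058.
Apparent dip = arctan|0.13058| = 7.44° (true dip is 14.7°, so apparent ≤ true as expected).

7.44°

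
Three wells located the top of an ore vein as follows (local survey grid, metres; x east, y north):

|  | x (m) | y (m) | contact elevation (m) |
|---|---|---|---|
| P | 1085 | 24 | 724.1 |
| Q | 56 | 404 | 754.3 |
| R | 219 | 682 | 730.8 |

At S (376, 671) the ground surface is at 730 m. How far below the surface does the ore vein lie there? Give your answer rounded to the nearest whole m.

Two edge vectors: P→Q = (-1029, 380, 30.2), P→R = (-866, 658, 6.7).
Normal n = (P→Q) × (P→R) = (-17325.6, -19258.9, -348002).
So ∂z/∂x = −n_x/n_z = −0.04979 and ∂z/∂y = −n_y/n_z = −0.05534.
Intercept c from P: 724.1 + 54.02 + 1.33 = 779.45.
At (376, 671): z_contact = −18.7 − 37.1 + 779.45 = 723.6 m.
Depth below ground = 730 − 723.6 = 6 m.

6 m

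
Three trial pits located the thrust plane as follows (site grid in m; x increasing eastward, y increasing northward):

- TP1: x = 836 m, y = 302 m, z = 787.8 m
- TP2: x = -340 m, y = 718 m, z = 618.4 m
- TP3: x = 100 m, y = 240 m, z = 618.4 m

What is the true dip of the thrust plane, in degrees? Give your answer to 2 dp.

Let the plane be z = a·x + b·y + c.
TP2−TP1: −1176a + 416b = −169.4;  TP3−TP1: −736a − 62b = −169.4.
Solving gives a = 0.21360, b = 0.19662.
Gradient magnitude |∇z| = √(a² + b²) = √(0.04562 + 0.03866) = 0.29032.
True dip = arctan(0.29032) = 16.19°, dipping toward SW (azimuth ≈ 227°).

16.19°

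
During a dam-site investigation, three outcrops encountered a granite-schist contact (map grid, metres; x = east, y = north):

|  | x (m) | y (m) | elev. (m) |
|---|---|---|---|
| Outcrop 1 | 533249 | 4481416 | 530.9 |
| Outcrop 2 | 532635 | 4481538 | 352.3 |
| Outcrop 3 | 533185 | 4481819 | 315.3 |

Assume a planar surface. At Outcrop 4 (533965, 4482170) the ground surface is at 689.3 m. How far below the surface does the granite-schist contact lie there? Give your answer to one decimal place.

402.5 m

Let the plane be z = a·x + b·y + c.
Outcrop 2−Outcrop 1: −614a + 122b = −178.6;  Outcrop 3−Outcrop 1: −64a + 403b = −215.6.
Solving gives a = 0.190593155, b = −0.504719698.
Then c = 530.9 − a·533249 − b·4481416 = 2160756.22.
At (533965, 4482170): z_contact = 101770.07 − 2262239.49 + 2160756.22 = 286.81 m.
Depth below ground = 689.3 − 286.81 = 402.5 m.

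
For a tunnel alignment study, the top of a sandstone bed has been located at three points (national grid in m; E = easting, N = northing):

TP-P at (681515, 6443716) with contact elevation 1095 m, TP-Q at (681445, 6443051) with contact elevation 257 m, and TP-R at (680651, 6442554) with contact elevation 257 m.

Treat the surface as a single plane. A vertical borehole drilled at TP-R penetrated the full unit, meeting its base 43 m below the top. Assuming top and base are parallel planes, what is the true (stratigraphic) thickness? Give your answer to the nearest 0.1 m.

22.9 m

Two edge vectors: TP-P→TP-Q = (-70, -665, -838), TP-P→TP-R = (-864, -1162, -838).
Normal n = (TP-P→TP-Q) × (TP-P→TP-R) = (-416486, 665372, -493220).
So ∂z/∂E = −n_x/n_z = −0.84442 and ∂z/∂N = −n_y/n_z = 1.34904.
|∇z| = √(a²+b²) = 1.59152, so dip δ = arctan(1.59152) = 57.86°.
True thickness = vertical thickness × cos δ = 43 × cos 57.86° = 22.9 m.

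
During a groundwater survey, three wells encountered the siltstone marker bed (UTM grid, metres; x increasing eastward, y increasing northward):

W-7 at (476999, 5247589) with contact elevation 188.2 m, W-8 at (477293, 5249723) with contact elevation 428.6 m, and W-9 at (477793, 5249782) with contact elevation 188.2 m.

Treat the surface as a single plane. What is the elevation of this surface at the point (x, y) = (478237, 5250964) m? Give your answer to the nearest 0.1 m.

Two edge vectors: W-7→W-8 = (294, 2134, 240.4), W-7→W-9 = (794, 2193, 0).
Normal n = (W-7→W-8) × (W-7→W-9) = (-527197.2, 190877.6, -1049654).
So ∂z/∂x = −n_x/n_z = −0.502258077 and ∂z/∂y = −n_y/n_z = 0.181848114.
Intercept c from W-7: 188.2 + 239576.60 − 954264.16 = −714499.36.
At (478237, 5250964): z = −240198.4 + 954877.9 − 714499.36 = 180.1 m.

180.1 m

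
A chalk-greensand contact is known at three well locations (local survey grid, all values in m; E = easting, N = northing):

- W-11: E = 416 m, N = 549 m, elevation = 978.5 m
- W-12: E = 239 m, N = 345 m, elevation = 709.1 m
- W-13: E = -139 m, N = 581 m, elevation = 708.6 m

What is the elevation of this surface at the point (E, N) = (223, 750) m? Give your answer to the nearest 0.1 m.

Let the plane be z = a·E + b·N + c.
W-12−W-11: −177a − 204b = −269.4;  W-13−W-11: −555a + 32b = −269.9.
Solving gives a = 0.53565, b = 0.85583.
Then c = 978.5 − a·416 − b·549 = 285.82.
At (223, 750): z = 119.5 + 641.9 + 285.82 = 1047.1 m.

1047.1 m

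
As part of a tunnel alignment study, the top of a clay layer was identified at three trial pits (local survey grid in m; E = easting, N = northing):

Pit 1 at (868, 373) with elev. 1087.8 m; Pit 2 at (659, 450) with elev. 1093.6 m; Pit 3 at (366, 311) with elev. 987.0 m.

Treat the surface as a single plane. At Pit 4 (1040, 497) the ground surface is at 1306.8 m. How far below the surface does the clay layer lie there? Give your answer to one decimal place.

Let the plane be z = a·E + b·N + c.
Pit 2−Pit 1: −209a + 77b = 5.8;  Pit 3−Pit 1: −502a − 62b = −100.8.
Solving gives a = 0.143416, b = 0.464597.
Then c = 1087.8 − a·868 − b·373 = 790.02.
At (1040, 497): z_contact = 149.15 + 230.90 + 790.02 = 1170.08 m.
Depth below ground = 1306.8 − 1170.08 = 136.7 m.

136.7 m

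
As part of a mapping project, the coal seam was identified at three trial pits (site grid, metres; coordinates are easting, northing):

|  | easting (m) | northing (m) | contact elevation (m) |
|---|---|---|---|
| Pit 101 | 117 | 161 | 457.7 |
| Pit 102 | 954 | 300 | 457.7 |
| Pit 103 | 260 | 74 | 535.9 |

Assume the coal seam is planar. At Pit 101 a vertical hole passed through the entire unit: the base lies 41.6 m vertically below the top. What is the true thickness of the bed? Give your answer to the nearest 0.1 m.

Two edge vectors: Pit 101→Pit 102 = (837, 139, 0), Pit 101→Pit 103 = (143, -87, 78.2).
Normal n = (Pit 101→Pit 102) × (Pit 101→Pit 103) = (10869.8, -65453.4, -92696).
So ∂z/∂easting = −n_x/n_z = 0.11726 and ∂z/∂northing = −n_y/n_z = −0.70611.
|∇z| = √(a²+b²) = 0.71578, so dip δ = arctan(0.71578) = 35.59°.
True thickness = vertical thickness × cos δ = 41.6 × cos 35.59° = 33.8 m.

33.8 m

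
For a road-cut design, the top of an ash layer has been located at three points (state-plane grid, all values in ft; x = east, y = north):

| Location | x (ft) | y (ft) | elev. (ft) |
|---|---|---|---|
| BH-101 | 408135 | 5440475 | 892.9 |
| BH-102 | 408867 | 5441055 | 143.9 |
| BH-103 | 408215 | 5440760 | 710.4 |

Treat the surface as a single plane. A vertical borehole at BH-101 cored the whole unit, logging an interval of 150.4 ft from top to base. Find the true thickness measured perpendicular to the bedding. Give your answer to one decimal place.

Two edge vectors: BH-101→BH-102 = (732, 580, -749), BH-101→BH-103 = (80, 285, -182.5).
Normal n = (BH-101→BH-102) × (BH-101→BH-103) = (107615, 73670, 162220).
So ∂z/∂x = −n_x/n_z = −0.66339 and ∂z/∂y = −n_y/n_z = −0.45414.
|∇z| = √(a²+b²) = 0.80394, so dip δ = arctan(0.80394) = 38.80°.
True thickness = vertical thickness × cos δ = 150.4 × cos 38.80° = 117.2 ft.

117.2 ft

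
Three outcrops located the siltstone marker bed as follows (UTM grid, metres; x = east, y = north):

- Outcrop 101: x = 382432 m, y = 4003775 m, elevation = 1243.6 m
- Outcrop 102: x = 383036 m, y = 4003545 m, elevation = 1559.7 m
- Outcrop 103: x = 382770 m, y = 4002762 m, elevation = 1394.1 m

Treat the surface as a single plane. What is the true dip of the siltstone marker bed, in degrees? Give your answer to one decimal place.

Let the plane be z = a·x + b·y + c.
Outcrop 102−Outcrop 101: 604a − 230b = 316.1;  Outcrop 103−Outcrop 101: 338a − 1013b = 150.5.
Solving gives a = 0.53471, b = 0.02984.
Gradient magnitude |∇z| = √(a² + b²) = √(0.28591 + 0.00089) = 0.53554.
True dip = arctan(0.53554) = 28.2°, dipping toward W (azimuth ≈ 267°).

28.2°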